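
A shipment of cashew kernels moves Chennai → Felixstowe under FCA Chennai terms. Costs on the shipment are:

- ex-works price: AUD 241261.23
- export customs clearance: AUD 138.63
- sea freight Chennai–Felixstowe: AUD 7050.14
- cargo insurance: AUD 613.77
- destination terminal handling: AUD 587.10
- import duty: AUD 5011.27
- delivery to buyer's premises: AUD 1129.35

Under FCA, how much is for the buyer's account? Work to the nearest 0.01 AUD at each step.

FCA: the seller delivers export-cleared goods to the carrier; the buyer bears costs from that point.
Seller's account: goods 241261.23 + export clearance 138.63 = 241399.86
Buyer's account: freight 7050.14 + insurance 613.77 + destination terminal 587.10 + duty 5011.27 + delivery 1129.35 = 14391.63

Buyer's account: AUD 14391.63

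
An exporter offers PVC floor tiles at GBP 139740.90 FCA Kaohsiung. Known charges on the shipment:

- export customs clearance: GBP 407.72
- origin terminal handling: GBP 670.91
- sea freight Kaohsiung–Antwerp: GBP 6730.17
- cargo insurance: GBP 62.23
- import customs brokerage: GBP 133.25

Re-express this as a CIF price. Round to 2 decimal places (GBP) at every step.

Not relevant to the conversion: export clearance — on the seller under both FCA and CIF; already in the FCA price and stays in the CIF price. brokerage — on the buyer under both terms; not part of either seller's price.
From FCA to CIF, the seller additionally bears: origin terminal, freight, insurance.
CIF price = 139740.90 + 670.91 + 6730.17 + 62.23 = 147204.21

CIF price: GBP 147204.21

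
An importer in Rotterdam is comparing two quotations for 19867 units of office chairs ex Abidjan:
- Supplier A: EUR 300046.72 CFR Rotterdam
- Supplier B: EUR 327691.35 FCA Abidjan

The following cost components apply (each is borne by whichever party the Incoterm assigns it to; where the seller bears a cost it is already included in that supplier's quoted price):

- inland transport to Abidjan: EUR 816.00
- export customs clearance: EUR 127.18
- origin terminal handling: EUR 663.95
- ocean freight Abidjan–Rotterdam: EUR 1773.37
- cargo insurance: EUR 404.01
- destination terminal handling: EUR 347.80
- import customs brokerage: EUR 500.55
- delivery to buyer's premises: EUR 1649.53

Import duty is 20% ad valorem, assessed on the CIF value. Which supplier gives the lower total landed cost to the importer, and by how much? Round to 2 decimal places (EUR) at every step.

Supplier A (CFR):
CIF value = CFR price + insurance = 300046.72 + 404.01 = 300450.73
Import duty = 300450.73 × 20% = 60090.15
Buyer bears (A): 404.01 + 347.80 + 500.55 + 1649.53 = 2901.89
Landed cost (A) = invoice 300046.72 + 2901.89 + duty 60090.15 = 363038.76
Supplier B (FCA):
CIF value = FCA price + origin terminal + freight + insurance = 327691.35 + 663.95 + 1773.37 + 404.01 = 330532.68
Import duty = 330532.68 × 20% = 66106.54
Buyer bears (B): 663.95 + 1773.37 + 404.01 + 347.80 + 500.55 + 1649.53 = 5339.21
Landed cost (B) = invoice 327691.35 + 5339.21 + duty 66106.54 = 399137.10
Difference = |363038.76 − 399137.10| = 36098.34

Supplier A is cheaper by EUR 36098.34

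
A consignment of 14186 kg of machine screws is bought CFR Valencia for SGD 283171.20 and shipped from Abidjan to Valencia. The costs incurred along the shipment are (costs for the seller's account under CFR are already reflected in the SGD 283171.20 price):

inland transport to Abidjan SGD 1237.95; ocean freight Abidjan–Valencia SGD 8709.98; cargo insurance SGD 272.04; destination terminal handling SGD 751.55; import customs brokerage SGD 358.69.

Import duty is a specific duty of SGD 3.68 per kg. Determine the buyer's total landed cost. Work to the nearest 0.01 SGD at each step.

CFR: the seller pays costs through ocean freight to the destination port, but not insurance.
Already in the invoice (seller's account under CFR): inland to port, freight — exclude.
CIF value = CFR price + insurance = 283171.20 + 272.04 = 283443.24
Import duty = 14186 × 3.68 = 52204.48
Buyer bears: insurance 272.04 + destination terminal 751.55 + brokerage 358.69 + duty 52204.48 = 53586.76
Landed cost = invoice 283171.20 + 53586.76 = 336757.96

Total landed cost: SGD 336757.96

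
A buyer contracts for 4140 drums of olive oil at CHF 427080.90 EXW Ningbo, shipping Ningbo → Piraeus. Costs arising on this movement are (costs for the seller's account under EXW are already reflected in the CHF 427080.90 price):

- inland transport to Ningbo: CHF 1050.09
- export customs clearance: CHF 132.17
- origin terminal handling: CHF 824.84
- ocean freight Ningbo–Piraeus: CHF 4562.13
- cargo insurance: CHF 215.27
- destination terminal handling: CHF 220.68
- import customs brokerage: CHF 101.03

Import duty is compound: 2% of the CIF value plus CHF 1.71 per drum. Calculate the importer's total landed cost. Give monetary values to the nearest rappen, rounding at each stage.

EXW: the seller makes goods available at their premises; the buyer bears all onward costs.
CIF value = EXW price + inland to port + export clearance + origin terminal + freight + insurance = 427080.90 + 1050.09 + 132.17 + 824.84 + 4562.13 + 215.27 = 433865.40
Ad valorem component: 433865.40 × 2% = 8677.31
Specific component: 4140 × 1.71 = 7079.40
Import duty = 8677.31 + 7079.40 = 15756.71
Buyer bears: inland to port 1050.09 + export clearance 132.17 + origin terminal 824.84 + freight 4562.13 + insurance 215.27 + destination terminal 220.68 + brokerage 101.03 + duty 15756.71 = 22862.92
Landed cost = invoice 427080.90 + 22862.92 = 449943.82

Total landed cost: CHF 449943.82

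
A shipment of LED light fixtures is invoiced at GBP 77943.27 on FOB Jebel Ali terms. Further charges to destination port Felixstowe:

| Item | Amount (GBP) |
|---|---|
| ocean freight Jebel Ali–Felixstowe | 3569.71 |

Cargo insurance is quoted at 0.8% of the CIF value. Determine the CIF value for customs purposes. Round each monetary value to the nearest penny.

Let C be the CIF value. C = FOB price + freight + 0.8% × C
C − 0.8% × C = 77943.27 + 3569.71
0.992 × C = 81512.98
C = 81512.98 / 0.992 = 82170.34
Insurance premium = 0.8% × 82170.34 = 657.36

CIF value: GBP 82170.34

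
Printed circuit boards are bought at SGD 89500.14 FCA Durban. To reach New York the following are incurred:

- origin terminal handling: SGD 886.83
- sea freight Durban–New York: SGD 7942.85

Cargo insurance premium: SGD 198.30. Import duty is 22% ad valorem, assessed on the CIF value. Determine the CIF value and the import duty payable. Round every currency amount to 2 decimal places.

CIF value: SGD 98528.12; import duty: SGD 21676.19

CIF = FCA price + pre-shipment costs + freight + insurance
CIF = 89500.14 + 886.83 + 7942.85 + 198.30 = 98528.12
Import duty = 98528.12 × 22% = 21676.19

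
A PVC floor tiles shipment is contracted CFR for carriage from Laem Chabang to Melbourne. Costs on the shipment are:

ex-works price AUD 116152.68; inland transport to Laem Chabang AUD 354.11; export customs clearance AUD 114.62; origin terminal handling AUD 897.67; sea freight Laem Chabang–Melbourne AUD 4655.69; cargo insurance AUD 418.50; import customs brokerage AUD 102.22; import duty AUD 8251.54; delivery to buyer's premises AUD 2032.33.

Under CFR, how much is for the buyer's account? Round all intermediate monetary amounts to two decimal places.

Buyer's account: AUD 10804.59

CFR: the seller pays costs through ocean freight to the destination port, but not insurance.
Seller's account: goods 116152.68 + inland to port 354.11 + export clearance 114.62 + origin terminal 897.67 + freight 4655.69 = 122174.77
Buyer's account: insurance 418.50 + brokerage 102.22 + duty 8251.54 + delivery 2032.33 = 10804.59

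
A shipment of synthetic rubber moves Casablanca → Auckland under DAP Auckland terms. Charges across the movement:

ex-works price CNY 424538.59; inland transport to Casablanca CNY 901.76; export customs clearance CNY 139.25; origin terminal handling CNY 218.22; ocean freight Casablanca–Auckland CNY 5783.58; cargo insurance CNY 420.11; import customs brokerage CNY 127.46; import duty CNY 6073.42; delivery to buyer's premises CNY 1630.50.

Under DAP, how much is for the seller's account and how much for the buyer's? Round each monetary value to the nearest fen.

DAP: the seller bears all costs to the named destination except import duty and clearance.
Seller's account: goods 424538.59 + inland to port 901.76 + export clearance 139.25 + origin terminal 218.22 + freight 5783.58 + insurance 420.11 + delivery 1630.50 = 433632.01
Buyer's account: brokerage 127.46 + duty 6073.42 = 6200.88

Seller: CNY 433632.01; buyer: CNY 6200.88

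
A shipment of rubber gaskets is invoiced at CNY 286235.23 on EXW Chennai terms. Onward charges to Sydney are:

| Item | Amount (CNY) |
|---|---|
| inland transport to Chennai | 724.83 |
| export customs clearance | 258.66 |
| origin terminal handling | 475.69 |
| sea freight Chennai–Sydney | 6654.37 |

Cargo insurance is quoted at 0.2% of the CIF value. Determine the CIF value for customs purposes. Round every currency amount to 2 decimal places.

Let C be the CIF value. C = EXW price + pre-shipment costs + freight + 0.2% × C
C − 0.2% × C = 286235.23 + 724.83 + 258.66 + 475.69 + 6654.37
0.998 × C = 294348.78
C = 294348.78 / 0.998 = 294938.66
Insurance premium = 0.2% × 294938.66 = 589.88

CIF value: CNY 294938.66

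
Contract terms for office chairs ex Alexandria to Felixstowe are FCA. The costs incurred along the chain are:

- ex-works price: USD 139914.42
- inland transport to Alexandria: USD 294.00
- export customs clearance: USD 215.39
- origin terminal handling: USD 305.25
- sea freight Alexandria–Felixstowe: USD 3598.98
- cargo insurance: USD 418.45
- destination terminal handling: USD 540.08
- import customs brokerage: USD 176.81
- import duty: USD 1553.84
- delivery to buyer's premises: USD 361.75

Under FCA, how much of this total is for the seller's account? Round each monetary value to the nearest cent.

FCA: the seller delivers export-cleared goods to the carrier; the buyer bears costs from that point.
Seller's account: goods 139914.42 + inland to port 294.00 + export clearance 215.39 = 140423.81
Buyer's account: origin terminal 305.25 + freight 3598.98 + insurance 418.45 + destination terminal 540.08 + brokerage 176.81 + duty 1553.84 + delivery 361.75 = 6955.16

Seller's account: USD 140423.81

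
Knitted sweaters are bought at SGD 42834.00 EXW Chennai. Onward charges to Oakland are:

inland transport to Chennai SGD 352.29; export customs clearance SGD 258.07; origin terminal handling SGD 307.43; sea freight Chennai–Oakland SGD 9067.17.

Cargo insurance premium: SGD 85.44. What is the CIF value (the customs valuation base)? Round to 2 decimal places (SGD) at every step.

CIF value: SGD 52904.40

CIF = EXW price + pre-shipment costs + freight + insurance
CIF = 42834.00 + 352.29 + 258.07 + 307.43 + 9067.17 + 85.44 = 52904.40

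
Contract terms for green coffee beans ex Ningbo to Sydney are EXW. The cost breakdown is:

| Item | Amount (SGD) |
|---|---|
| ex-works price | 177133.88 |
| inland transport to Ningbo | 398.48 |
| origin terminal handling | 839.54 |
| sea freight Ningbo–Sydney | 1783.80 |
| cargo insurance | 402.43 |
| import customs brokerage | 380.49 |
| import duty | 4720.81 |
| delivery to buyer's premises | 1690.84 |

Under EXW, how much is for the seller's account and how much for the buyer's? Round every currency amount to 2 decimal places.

Seller: SGD 177133.88; buyer: SGD 10216.39

EXW: the seller makes goods available at their premises; the buyer bears all onward costs.
Seller's account: goods 177133.88 = 177133.88
Buyer's account: inland to port 398.48 + origin terminal 839.54 + freight 1783.80 + insurance 402.43 + brokerage 380.49 + duty 4720.81 + delivery 1690.84 = 10216.39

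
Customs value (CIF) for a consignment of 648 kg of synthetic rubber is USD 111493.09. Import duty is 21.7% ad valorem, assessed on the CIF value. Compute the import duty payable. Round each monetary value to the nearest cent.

Import duty: USD 24194.00

Import duty = 111493.09 × 21.7% = 24194.00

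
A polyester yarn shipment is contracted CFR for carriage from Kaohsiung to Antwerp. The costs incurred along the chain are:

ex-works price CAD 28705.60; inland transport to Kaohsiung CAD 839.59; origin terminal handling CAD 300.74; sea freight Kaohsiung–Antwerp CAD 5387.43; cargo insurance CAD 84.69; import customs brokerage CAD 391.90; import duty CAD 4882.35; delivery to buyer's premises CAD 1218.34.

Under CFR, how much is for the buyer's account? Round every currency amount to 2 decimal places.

CFR: the seller pays costs through ocean freight to the destination port, but not insurance.
Seller's account: goods 28705.60 + inland to port 839.59 + origin terminal 300.74 + freight 5387.43 = 35233.36
Buyer's account: insurance 84.69 + brokerage 391.90 + duty 4882.35 + delivery 1218.34 = 6577.28

Buyer's account: CAD 6577.28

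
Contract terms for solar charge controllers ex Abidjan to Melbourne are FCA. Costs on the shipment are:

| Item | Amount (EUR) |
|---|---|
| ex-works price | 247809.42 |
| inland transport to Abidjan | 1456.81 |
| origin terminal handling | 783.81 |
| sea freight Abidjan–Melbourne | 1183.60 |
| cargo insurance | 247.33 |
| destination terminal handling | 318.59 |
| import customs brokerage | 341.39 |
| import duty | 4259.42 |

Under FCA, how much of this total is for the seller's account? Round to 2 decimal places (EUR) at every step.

FCA: the seller delivers export-cleared goods to the carrier; the buyer bears costs from that point.
Seller's account: goods 247809.42 + inland to port 1456.81 = 249266.23
Buyer's account: origin terminal 783.81 + freight 1183.60 + insurance 247.33 + destination terminal 318.59 + brokerage 341.39 + duty 4259.42 = 7134.14

Seller's account: EUR 249266.23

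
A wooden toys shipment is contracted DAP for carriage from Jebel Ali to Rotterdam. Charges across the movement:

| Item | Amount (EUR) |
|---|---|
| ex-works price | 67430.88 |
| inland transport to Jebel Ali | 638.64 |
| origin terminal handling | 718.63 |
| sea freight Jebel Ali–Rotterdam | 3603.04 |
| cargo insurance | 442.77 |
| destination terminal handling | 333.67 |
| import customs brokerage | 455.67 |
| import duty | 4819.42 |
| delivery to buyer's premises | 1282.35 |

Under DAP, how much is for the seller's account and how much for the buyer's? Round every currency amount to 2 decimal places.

Seller: EUR 74449.98; buyer: EUR 5275.09

DAP: the seller bears all costs to the named destination except import duty and clearance.
Seller's account: goods 67430.88 + inland to port 638.64 + origin terminal 718.63 + freight 3603.04 + insurance 442.77 + destination terminal 333.67 + delivery 1282.35 = 74449.98
Buyer's account: brokerage 455.67 + duty 4819.42 = 5275.09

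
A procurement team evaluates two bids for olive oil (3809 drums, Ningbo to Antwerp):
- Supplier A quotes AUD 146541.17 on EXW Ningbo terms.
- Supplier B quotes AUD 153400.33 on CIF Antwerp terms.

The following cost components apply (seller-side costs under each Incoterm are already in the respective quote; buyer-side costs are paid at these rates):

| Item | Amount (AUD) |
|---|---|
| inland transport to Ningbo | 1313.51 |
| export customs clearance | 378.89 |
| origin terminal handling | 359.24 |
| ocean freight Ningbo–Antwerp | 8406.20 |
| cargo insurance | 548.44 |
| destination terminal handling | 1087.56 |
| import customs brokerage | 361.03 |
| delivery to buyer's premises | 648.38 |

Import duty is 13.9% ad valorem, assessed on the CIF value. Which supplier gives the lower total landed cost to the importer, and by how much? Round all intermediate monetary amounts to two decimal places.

Supplier B is cheaper by AUD 4723.57

Supplier A (EXW):
CIF value = EXW price + inland to port + export clearance + origin terminal + freight + insurance = 146541.17 + 1313.51 + 378.89 + 359.24 + 8406.20 + 548.44 = 157547.45
Import duty = 157547.45 × 13.9% = 21899.10
Buyer bears (A): 1313.51 + 378.89 + 359.24 + 8406.20 + 548.44 + 1087.56 + 361.03 + 648.38 = 13103.25
Landed cost (A) = invoice 146541.17 + 13103.25 + duty 21899.10 = 181543.52
Supplier B (CIF):
The CIF price already equals the CIF value: 153400.33
Import duty = 153400.33 × 13.9% = 21322.65
Buyer bears (B): 1087.56 + 361.03 + 648.38 = 2096.97
Landed cost (B) = invoice 153400.33 + 2096.97 + duty 21322.65 = 176819.95
Difference = |181543.52 − 176819.95| = 4723.57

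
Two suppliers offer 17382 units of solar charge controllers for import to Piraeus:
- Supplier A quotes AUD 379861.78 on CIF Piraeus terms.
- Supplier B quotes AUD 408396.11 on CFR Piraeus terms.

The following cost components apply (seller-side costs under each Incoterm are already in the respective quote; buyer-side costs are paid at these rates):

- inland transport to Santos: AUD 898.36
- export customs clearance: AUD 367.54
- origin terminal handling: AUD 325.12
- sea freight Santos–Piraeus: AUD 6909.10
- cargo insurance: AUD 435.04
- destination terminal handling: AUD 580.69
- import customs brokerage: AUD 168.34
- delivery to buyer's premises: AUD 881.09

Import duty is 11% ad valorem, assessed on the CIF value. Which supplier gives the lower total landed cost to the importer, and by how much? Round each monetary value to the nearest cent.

Supplier A is cheaper by AUD 32156.00

Supplier A (CIF):
The CIF price already equals the CIF value: 379861.78
Import duty = 379861.78 × 11% = 41784.80
Buyer bears (A): 580.69 + 168.34 + 881.09 = 1630.12
Landed cost (A) = invoice 379861.78 + 1630.12 + duty 41784.80 = 423276.70
Supplier B (CFR):
CIF value = CFR price + insurance = 408396.11 + 435.04 = 408831.15
Import duty = 408831.15 × 11% = 44971.43
Buyer bears (B): 435.04 + 580.69 + 168.34 + 881.09 = 2065.16
Landed cost (B) = invoice 408396.11 + 2065.16 + duty 44971.43 = 455432.70
Difference = |423276.70 − 455432.70| = 32156.00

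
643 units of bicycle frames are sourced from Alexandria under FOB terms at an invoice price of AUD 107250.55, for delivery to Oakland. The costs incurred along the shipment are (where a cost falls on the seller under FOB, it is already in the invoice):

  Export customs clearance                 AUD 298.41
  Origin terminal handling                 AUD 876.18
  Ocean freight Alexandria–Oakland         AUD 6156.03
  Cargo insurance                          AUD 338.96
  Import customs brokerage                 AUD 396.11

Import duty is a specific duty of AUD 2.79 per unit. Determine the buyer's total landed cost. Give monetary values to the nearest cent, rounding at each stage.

Total landed cost: AUD 115935.62

FOB: the seller bears costs until goods are on board at the origin port; the buyer bears freight, insurance and all costs thereafter.
Already in the invoice (seller's account under FOB): export clearance, origin terminal — exclude.
CIF value = FOB price + freight + insurance = 107250.55 + 6156.03 + 338.96 = 113745.54
Import duty = 643 × 2.79 = 1793.97
Buyer bears: freight 6156.03 + insurance 338.96 + brokerage 396.11 + duty 1793.97 = 8685.07
Landed cost = invoice 107250.55 + 8685.07 = 115935.62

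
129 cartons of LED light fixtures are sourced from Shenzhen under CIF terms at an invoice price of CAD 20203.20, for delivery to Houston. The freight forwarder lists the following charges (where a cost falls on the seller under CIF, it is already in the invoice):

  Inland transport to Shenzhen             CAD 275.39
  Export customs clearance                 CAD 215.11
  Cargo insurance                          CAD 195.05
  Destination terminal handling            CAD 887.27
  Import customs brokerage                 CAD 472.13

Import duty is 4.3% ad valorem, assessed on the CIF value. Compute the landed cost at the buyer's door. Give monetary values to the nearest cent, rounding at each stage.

Total landed cost: CAD 22431.34

CIF: the seller pays costs through ocean freight and marine insurance to the destination port.
Already in the invoice (seller's account under CIF): inland to port, export clearance, insurance — exclude.
The CIF price already equals the CIF value: 20203.20
Import duty = 20203.20 × 4.3% = 868.74
Buyer bears: destination terminal 887.27 + brokerage 472.13 + duty 868.74 = 2228.14
Landed cost = invoice 20203.20 + 2228.14 = 22431.34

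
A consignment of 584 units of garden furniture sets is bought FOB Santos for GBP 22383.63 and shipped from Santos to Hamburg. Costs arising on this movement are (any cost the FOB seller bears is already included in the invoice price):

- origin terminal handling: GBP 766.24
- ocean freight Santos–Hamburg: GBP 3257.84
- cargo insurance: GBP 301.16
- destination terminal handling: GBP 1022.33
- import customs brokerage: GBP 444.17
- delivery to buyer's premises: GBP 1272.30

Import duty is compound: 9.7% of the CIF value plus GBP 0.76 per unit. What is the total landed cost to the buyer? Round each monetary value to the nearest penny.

Total landed cost: GBP 31641.71

FOB: the seller bears costs until goods are on board at the origin port; the buyer bears freight, insurance and all costs thereafter.
Already in the invoice (seller's account under FOB): origin terminal — exclude.
CIF value = FOB price + freight + insurance = 22383.63 + 3257.84 + 301.16 = 25942.63
Ad valorem component: 25942.63 × 9.7% = 2516.44
Specific component: 584 × 0.76 = 443.84
Import duty = 2516.44 + 443.84 = 2960.28
Buyer bears: freight 3257.84 + insurance 301.16 + destination terminal 1022.33 + brokerage 444.17 + delivery 1272.30 + duty 2960.28 = 9258.08
Landed cost = invoice 22383.63 + 9258.08 = 31641.71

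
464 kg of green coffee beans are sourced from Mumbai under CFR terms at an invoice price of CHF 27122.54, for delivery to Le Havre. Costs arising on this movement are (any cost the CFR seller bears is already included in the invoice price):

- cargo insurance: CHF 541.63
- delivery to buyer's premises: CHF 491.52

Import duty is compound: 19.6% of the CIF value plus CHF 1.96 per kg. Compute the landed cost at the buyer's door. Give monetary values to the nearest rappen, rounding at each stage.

Total landed cost: CHF 34487.31

CFR: the seller pays costs through ocean freight to the destination port, but not insurance.
CIF value = CFR price + insurance = 27122.54 + 541.63 = 27664.17
Ad valorem component: 27664.17 × 19.6% = 5422.18
Specific component: 464 × 1.96 = 909.44
Import duty = 5422.18 + 909.44 = 6331.62
Buyer bears: insurance 541.63 + delivery 491.52 + duty 6331.62 = 7364.77
Landed cost = invoice 27122.54 + 7364.77 = 34487.31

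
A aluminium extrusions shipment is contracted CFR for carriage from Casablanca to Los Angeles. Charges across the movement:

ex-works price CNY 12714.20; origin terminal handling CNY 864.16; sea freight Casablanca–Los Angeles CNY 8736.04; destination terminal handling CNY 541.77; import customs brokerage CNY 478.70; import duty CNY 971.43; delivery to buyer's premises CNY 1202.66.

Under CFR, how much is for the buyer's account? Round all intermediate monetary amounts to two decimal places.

CFR: the seller pays costs through ocean freight to the destination port, but not insurance.
Seller's account: goods 12714.20 + origin terminal 864.16 + freight 8736.04 = 22314.40
Buyer's account: destination terminal 541.77 + brokerage 478.70 + duty 971.43 + delivery 1202.66 = 3194.56

Buyer's account: CNY 3194.56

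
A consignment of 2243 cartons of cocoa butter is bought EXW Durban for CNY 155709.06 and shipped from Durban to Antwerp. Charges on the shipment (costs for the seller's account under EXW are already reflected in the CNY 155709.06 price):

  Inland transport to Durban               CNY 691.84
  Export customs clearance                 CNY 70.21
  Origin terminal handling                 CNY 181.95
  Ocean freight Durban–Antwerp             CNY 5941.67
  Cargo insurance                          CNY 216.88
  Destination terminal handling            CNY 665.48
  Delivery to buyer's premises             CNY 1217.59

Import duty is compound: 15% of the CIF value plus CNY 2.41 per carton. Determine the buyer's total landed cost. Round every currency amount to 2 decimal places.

Total landed cost: CNY 194522.05

EXW: the seller makes goods available at their premises; the buyer bears all onward costs.
CIF value = EXW price + inland to port + export clearance + origin terminal + freight + insurance = 155709.06 + 691.84 + 70.21 + 181.95 + 5941.67 + 216.88 = 162811.61
Ad valorem component: 162811.61 × 15% = 24421.74
Specific component: 2243 × 2.41 = 5405.63
Import duty = 24421.74 + 5405.63 = 29827.37
Buyer bears: inland to port 691.84 + export clearance 70.21 + origin terminal 181.95 + freight 5941.67 + insurance 216.88 + destination terminal 665.48 + delivery 1217.59 + duty 29827.37 = 38812.99
Landed cost = invoice 155709.06 + 38812.99 = 194522.05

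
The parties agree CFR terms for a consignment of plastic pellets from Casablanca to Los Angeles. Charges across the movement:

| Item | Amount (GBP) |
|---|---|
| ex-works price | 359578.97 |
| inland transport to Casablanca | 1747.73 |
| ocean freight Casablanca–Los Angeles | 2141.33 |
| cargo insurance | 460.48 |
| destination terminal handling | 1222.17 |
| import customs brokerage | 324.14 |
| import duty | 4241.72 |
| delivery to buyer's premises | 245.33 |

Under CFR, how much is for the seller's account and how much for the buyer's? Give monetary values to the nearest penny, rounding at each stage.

CFR: the seller pays costs through ocean freight to the destination port, but not insurance.
Seller's account: goods 359578.97 + inland to port 1747.73 + freight 2141.33 = 363468.03
Buyer's account: insurance 460.48 + destination terminal 1222.17 + brokerage 324.14 + duty 4241.72 + delivery 245.33 = 6493.84

Seller: GBP 363468.03; buyer: GBP 6493.84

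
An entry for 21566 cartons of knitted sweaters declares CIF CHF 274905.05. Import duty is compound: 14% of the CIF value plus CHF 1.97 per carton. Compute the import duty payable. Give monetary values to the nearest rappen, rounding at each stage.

Ad valorem component: 274905.05 × 14% = 38486.71
Specific component: 21566 × 1.97 = 42485.02
Import duty = 38486.71 + 42485.02 = 80971.73

Import duty: CHF 80971.73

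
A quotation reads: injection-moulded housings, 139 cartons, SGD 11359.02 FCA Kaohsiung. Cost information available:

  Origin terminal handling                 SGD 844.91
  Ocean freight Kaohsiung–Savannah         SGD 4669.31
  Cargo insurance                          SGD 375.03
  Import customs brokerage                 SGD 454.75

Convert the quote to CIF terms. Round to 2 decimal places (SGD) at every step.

Not relevant to the conversion: brokerage — on the buyer under both terms; not part of either seller's price.
From FCA to CIF, the seller additionally bears: origin terminal, freight, insurance.
CIF price = 11359.02 + 844.91 + 4669.31 + 375.03 = 17248.27

CIF price: SGD 17248.27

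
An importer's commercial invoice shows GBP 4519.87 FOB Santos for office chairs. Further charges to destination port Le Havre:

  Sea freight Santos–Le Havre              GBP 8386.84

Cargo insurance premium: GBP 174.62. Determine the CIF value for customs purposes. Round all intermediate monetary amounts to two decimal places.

CIF value: GBP 13081.33

CIF = FOB price + freight + insurance
CIF = 4519.87 + 8386.84 + 174.62 = 13081.33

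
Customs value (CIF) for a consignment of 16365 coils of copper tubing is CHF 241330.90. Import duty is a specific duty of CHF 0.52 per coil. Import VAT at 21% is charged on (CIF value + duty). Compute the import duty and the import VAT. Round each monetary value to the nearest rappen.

Import duty: CHF 8509.80; import VAT: CHF 52466.55

Import duty = 16365 × 0.52 = 8509.80
VAT base = CIF + duty = 241330.90 + 8509.80 = 249840.70
Import VAT = 249840.70 × 21% = 52466.55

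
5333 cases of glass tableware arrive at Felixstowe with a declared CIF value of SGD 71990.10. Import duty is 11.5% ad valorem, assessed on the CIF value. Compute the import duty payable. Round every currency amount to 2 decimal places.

Import duty = 71990.10 × 11.5% = 8278.86

Import duty: SGD 8278.86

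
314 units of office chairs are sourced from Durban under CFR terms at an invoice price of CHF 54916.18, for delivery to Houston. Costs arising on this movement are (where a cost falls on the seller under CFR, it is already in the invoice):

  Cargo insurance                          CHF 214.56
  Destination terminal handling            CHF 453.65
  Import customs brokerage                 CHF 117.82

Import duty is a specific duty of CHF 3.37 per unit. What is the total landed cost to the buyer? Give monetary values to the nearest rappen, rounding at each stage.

Total landed cost: CHF 56760.39

CFR: the seller pays costs through ocean freight to the destination port, but not insurance.
CIF value = CFR price + insurance = 54916.18 + 214.56 = 55130.74
Import duty = 314 × 3.37 = 1058.18
Buyer bears: insurance 214.56 + destination terminal 453.65 + brokerage 117.82 + duty 1058.18 = 1844.21
Landed cost = invoice 54916.18 + 1844.21 = 56760.39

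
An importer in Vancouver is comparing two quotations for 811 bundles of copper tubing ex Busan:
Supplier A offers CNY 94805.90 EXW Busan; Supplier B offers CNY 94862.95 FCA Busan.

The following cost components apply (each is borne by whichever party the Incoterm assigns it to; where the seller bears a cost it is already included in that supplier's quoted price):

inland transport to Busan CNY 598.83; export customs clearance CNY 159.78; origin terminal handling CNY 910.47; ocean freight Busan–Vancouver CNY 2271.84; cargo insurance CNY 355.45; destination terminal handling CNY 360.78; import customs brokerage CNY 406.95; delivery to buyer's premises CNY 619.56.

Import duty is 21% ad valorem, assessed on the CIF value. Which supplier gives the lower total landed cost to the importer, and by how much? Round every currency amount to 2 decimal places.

Supplier A (EXW):
CIF value = EXW price + inland to port + export clearance + origin terminal + freight + insurance = 94805.90 + 598.83 + 159.78 + 910.47 + 2271.84 + 355.45 = 99102.27
Import duty = 99102.27 × 21% = 20811.48
Buyer bears (A): 598.83 + 159.78 + 910.47 + 2271.84 + 355.45 + 360.78 + 406.95 + 619.56 = 5683.66
Landed cost (A) = invoice 94805.90 + 5683.66 + duty 20811.48 = 121301.04
Supplier B (FCA):
CIF value = FCA price + origin terminal + freight + insurance = 94862.95 + 910.47 + 2271.84 + 355.45 = 98400.71
Import duty = 98400.71 × 21% = 20664.15
Buyer bears (B): 910.47 + 2271.84 + 355.45 + 360.78 + 406.95 + 619.56 = 4925.05
Landed cost (B) = invoice 94862.95 + 4925.05 + duty 20664.15 = 120452.15
Difference = |121301.04 − 120452.15| = 848.89

Supplier B is cheaper by CNY 848.89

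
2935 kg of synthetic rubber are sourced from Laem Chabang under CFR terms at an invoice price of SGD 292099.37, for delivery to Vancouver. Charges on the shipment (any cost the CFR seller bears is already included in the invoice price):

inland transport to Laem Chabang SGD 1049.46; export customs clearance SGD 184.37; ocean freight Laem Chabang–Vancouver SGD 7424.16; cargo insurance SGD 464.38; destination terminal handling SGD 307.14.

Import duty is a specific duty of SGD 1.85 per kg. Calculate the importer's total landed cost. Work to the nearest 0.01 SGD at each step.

Total landed cost: SGD 298300.64

CFR: the seller pays costs through ocean freight to the destination port, but not insurance.
Already in the invoice (seller's account under CFR): inland to port, export clearance, freight — exclude.
CIF value = CFR price + insurance = 292099.37 + 464.38 = 292563.75
Import duty = 2935 × 1.85 = 5429.75
Buyer bears: insurance 464.38 + destination terminal 307.14 + duty 5429.75 = 6201.27
Landed cost = invoice 292099.37 + 6201.27 = 298300.64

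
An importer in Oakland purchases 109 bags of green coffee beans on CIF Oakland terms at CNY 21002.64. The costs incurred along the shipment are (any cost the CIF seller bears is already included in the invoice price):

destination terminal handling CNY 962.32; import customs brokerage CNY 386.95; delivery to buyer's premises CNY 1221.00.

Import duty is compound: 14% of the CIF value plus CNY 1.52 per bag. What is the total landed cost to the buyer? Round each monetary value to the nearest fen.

Total landed cost: CNY 26678.96

CIF: the seller pays costs through ocean freight and marine insurance to the destination port.
The CIF price already equals the CIF value: 21002.64
Ad valorem component: 21002.64 × 14% = 2940.37
Specific component: 109 × 1.52 = 165.68
Import duty = 2940.37 + 165.68 = 3106.05
Buyer bears: destination terminal 962.32 + brokerage 386.95 + delivery 1221.00 + duty 3106.05 = 5676.32
Landed cost = invoice 21002.64 + 5676.32 = 26678.96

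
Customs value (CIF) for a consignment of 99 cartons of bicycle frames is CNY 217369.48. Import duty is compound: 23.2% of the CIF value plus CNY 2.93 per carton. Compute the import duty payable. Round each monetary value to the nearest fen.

Import duty: CNY 50719.79

Ad valorem component: 217369.48 × 23.2% = 50429.72
Specific component: 99 × 2.93 = 290.07
Import duty = 50429.72 + 290.07 = 50719.79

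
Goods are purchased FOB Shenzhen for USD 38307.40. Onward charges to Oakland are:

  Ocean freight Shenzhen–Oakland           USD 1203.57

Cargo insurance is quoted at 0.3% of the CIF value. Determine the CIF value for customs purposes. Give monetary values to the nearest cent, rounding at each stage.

Let C be the CIF value. C = FOB price + freight + 0.3% × C
C − 0.3% × C = 38307.40 + 1203.57
0.997 × C = 39510.97
C = 39510.97 / 0.997 = 39629.86
Insurance premium = 0.3% × 39629.86 = 118.89

CIF value: USD 39629.86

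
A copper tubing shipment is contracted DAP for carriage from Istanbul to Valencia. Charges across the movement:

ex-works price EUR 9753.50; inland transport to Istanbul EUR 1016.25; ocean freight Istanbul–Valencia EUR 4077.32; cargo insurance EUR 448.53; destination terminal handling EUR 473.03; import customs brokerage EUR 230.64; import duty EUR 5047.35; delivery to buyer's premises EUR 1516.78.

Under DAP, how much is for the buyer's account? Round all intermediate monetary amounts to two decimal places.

Buyer's account: EUR 5277.99

DAP: the seller bears all costs to the named destination except import duty and clearance.
Seller's account: goods 9753.50 + inland to port 1016.25 + freight 4077.32 + insurance 448.53 + destination terminal 473.03 + delivery 1516.78 = 17285.41
Buyer's account: brokerage 230.64 + duty 5047.35 = 5277.99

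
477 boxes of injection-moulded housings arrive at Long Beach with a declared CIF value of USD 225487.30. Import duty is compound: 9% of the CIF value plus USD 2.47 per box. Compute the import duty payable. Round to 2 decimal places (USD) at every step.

Ad valorem component: 225487.30 × 9% = 20293.86
Specific component: 477 × 2.47 = 1178.19
Import duty = 20293.86 + 1178.19 = 21472.05

Import duty: USD 21472.05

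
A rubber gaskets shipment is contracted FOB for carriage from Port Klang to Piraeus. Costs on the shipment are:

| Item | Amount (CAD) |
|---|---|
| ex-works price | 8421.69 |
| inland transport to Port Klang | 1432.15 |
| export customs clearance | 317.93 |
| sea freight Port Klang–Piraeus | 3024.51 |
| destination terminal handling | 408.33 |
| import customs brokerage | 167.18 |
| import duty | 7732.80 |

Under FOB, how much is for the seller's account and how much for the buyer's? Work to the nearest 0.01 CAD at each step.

Seller: CAD 10171.77; buyer: CAD 11332.82

FOB: the seller bears costs until goods are on board at the origin port; the buyer bears freight, insurance and all costs thereafter.
Seller's account: goods 8421.69 + inland to port 1432.15 + export clearance 317.93 = 10171.77
Buyer's account: freight 3024.51 + destination terminal 408.33 + brokerage 167.18 + duty 7732.80 = 11332.82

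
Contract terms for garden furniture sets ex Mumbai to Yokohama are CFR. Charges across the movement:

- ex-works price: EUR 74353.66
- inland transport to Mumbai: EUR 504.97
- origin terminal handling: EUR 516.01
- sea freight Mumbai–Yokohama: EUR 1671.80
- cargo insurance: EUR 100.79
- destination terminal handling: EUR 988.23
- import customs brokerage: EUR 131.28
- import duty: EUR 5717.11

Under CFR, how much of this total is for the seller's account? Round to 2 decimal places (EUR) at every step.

Seller's account: EUR 77046.44

CFR: the seller pays costs through ocean freight to the destination port, but not insurance.
Seller's account: goods 74353.66 + inland to port 504.97 + origin terminal 516.01 + freight 1671.80 = 77046.44
Buyer's account: insurance 100.79 + destination terminal 988.23 + brokerage 131.28 + duty 5717.11 = 6937.41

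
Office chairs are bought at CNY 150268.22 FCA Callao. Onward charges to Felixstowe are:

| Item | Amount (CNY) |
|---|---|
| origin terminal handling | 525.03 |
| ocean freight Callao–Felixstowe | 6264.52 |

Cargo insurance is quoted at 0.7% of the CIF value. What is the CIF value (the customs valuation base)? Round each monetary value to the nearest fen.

Let C be the CIF value. C = FCA price + pre-shipment costs + freight + 0.7% × C
C − 0.7% × C = 150268.22 + 525.03 + 6264.52
0.993 × C = 157057.77
C = 157057.77 / 0.993 = 158164.92
Insurance premium = 0.7% × 158164.92 = 1107.15

CIF value: CNY 158164.92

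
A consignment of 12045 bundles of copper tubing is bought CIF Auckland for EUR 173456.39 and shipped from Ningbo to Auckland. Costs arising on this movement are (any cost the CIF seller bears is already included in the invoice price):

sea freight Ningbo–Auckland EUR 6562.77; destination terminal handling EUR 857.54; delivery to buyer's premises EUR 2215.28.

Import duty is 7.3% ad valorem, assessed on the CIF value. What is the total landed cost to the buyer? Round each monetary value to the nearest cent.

Total landed cost: EUR 189191.53

CIF: the seller pays costs through ocean freight and marine insurance to the destination port.
Already in the invoice (seller's account under CIF): freight — exclude.
The CIF price already equals the CIF value: 173456.39
Import duty = 173456.39 × 7.3% = 12662.32
Buyer bears: destination terminal 857.54 + delivery 2215.28 + duty 12662.32 = 15735.14
Landed cost = invoice 173456.39 + 15735.14 = 189191.53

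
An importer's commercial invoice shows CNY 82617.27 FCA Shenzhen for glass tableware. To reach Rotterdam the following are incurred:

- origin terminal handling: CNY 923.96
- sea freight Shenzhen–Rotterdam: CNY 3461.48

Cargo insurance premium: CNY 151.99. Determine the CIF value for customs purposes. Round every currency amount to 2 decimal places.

CIF value: CNY 87154.70

CIF = FCA price + pre-shipment costs + freight + insurance
CIF = 82617.27 + 923.96 + 3461.48 + 151.99 = 87154.70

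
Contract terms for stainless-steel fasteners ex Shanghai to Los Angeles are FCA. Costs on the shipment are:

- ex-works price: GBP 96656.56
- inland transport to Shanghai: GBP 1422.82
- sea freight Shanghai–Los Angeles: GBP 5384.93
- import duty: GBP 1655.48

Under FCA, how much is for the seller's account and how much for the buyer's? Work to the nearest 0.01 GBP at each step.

Seller: GBP 98079.38; buyer: GBP 7040.41

FCA: the seller delivers export-cleared goods to the carrier; the buyer bears costs from that point.
Seller's account: goods 96656.56 + inland to port 1422.82 = 98079.38
Buyer's account: freight 5384.93 + duty 1655.48 = 7040.41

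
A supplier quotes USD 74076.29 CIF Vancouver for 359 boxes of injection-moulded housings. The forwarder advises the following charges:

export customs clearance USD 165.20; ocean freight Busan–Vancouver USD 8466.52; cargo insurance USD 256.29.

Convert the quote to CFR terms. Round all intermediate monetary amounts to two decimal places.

CFR price: USD 73820.00

Not relevant to the conversion: freight, export clearance — on the seller under both CIF and CFR; already in the CIF price and stays in the CFR price.
From CIF to CFR, the seller no longer bears: insurance.
CFR price = 74076.29 − 256.29 = 73820.00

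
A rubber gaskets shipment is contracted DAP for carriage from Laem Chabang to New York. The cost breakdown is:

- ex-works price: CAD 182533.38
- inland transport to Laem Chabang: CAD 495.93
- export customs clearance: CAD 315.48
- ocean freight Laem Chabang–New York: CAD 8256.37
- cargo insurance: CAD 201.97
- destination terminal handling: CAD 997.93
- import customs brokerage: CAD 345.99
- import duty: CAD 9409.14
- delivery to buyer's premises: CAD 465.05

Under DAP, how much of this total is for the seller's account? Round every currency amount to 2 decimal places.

Seller's account: CAD 193266.11

DAP: the seller bears all costs to the named destination except import duty and clearance.
Seller's account: goods 182533.38 + inland to port 495.93 + export clearance 315.48 + freight 8256.37 + insurance 201.97 + destination terminal 997.93 + delivery 465.05 = 193266.11
Buyer's account: brokerage 345.99 + duty 9409.14 = 9755.13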